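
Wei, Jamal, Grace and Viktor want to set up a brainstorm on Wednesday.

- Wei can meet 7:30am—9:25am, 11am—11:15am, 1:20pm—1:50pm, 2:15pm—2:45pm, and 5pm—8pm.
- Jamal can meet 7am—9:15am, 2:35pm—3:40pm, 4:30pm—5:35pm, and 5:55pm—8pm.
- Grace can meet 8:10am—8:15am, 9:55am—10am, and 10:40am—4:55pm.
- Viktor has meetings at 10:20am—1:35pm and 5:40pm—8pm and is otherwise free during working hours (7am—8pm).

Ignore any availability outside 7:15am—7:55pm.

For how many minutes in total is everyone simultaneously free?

15 minutes

Viktor free within 07:00–20:00: 07:00–10:20, 13:35–17:40.
Wei ∩ Jamal: 07:30–09:15, 14:35–14:45, 17:00–17:35, 17:55–20:00.
Wei ∩ Jamal ∩ Grace: 08:10–08:15, 14:35–14:45.
Wei ∩ Jamal ∩ Grace ∩ Viktor: 08:10–08:15, 14:35–14:45.
Restricted to 07:15–19:55: 08:10–08:15, 14:35–14:45.
Total common minutes: 5 + 10 = 15.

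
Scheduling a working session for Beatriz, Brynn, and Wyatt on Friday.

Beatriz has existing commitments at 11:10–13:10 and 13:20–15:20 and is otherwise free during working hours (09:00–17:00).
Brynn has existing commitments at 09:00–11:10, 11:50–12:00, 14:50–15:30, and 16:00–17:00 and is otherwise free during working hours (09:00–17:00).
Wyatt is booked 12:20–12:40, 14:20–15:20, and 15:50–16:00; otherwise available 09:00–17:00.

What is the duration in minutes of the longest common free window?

Beatriz free within 09:00–17:00: 09:00–11:10, 13:10–13:20, 15:20–17:00.
Brynn free within 09:00–17:00: 11:10–11:50, 12:00–14:50, 15:30–16:00.
Wyatt free within 09:00–17:00: 09:00–12:20, 12:40–14:20, 15:20–15:50, 16:00–17:00.
Beatriz ∩ Brynn: 13:10–13:20, 15:30–16:00.
Beatriz ∩ Brynn ∩ Wyatt: 13:10–13:20, 15:30–15:50.
Common window lengths: 10, 20 min; longest is 20.

20 minutes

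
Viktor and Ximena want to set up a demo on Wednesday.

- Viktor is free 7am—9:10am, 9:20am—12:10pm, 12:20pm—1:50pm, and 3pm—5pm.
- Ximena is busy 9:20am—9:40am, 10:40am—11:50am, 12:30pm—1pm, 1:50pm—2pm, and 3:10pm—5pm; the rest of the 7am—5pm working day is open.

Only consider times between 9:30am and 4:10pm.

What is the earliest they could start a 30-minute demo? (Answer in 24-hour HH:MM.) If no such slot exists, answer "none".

09:40

Ximena free within 07:00–17:00: 07:00–09:20, 09:40–10:40, 11:50–12:30, 13:00–13:50, 14:00–15:10.
Viktor ∩ Ximena: 07:00–09:10, 09:40–10:40, 11:50–12:10, 12:20–12:30, 13:00–13:50, 15:00–15:10.
Restricted to 09:30–16:10: 09:40–10:40, 11:50–12:10, 12:20–12:30, 13:00–13:50, 15:00–15:10.
Windows ≥ 30 min: 09:40–10:40, 13:00–13:50.
Earliest such window starts at 09:40.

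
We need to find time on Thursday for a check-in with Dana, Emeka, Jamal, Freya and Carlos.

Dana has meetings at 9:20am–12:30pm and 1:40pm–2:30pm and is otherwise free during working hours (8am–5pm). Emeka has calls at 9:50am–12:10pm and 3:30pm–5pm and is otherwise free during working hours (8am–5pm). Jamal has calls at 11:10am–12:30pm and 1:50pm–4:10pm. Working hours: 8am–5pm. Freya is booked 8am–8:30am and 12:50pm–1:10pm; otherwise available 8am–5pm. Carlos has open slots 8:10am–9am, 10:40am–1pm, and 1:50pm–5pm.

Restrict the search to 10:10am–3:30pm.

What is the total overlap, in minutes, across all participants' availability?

20 minutes

Dana free within 08:00–17:00: 08:00–09:20, 12:30–13:40, 14:30–17:00.
Emeka free within 08:00–17:00: 08:00–09:50, 12:10–15:30.
Jamal free within 08:00–17:00: 08:00–11:10, 12:30–13:50, 16:10–17:00.
Freya free within 08:00–17:00: 08:30–12:50, 13:10–17:00.
Dana ∩ Emeka: 08:00–09:20, 12:30–13:40, 14:30–15:30.
Dana ∩ Emeka ∩ Jamal: 08:00–09:20, 12:30–13:40.
Dana ∩ Emeka ∩ Jamal ∩ Freya: 08:30–09:20, 12:30–12:50, 13:10–13:40.
Dana ∩ Emeka ∩ Jamal ∩ Freya ∩ Carlos: 08:30–09:00, 12:30–12:50.
Restricted to 10:10–15:30: 12:30–12:50.
Total common minutes: 20.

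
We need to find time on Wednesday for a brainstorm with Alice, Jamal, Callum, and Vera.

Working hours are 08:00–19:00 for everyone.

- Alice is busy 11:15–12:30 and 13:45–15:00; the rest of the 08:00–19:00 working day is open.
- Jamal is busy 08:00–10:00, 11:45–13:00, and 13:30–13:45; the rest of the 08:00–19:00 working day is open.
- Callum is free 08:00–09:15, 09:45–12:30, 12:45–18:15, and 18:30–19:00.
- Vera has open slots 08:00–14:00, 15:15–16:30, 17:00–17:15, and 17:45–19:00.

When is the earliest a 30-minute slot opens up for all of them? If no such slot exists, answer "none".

10:00

Alice free within 08:00–19:00: 08:00–11:15, 12:30–13:45, 15:00–19:00.
Jamal free within 08:00–19:00: 10:00–11:45, 13:00–13:30, 13:45–19:00.
Alice ∩ Jamal: 10:00–11:15, 13:00–13:30, 15:00–19:00.
Alice ∩ Jamal ∩ Callum: 10:00–11:15, 13:00–13:30, 15:00–18:15, 18:30–19:00.
Alice ∩ Jamal ∩ Callum ∩ Vera: 10:00–11:15, 13:00–13:30, 15:15–16:30, 17:00–17:15, 17:45–18:15, 18:30–19:00.
Windows ≥ 30 min: 10:00–11:15, 13:00–13:30, 15:15–16:30, 17:45–18:15, 18:30–19:00.
Earliest such window starts at 10:00.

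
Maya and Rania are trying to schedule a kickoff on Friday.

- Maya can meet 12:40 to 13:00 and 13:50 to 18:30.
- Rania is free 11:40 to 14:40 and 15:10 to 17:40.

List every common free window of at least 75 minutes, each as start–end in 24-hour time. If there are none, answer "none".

Maya ∩ Rania: 12:40–13:00, 13:50–14:40, 15:10–17:40.
Windows ≥ 75 min: 15:10–17:40.

15:10–17:40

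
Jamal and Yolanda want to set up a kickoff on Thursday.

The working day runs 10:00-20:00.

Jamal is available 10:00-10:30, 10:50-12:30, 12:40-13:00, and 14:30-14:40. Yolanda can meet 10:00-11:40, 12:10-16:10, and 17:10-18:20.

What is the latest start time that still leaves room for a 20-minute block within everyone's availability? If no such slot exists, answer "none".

12:40

Jamal ∩ Yolanda: 10:00–10:30, 10:50–11:40, 12:10–12:30, 12:40–13:00, 14:30–14:40.
Windows ≥ 20 min: 10:00–10:30, 10:50–11:40, 12:10–12:30, 12:40–13:00.
Latest start in the last window 12:40–13:00 is 13:00 − 20 min = 12:40.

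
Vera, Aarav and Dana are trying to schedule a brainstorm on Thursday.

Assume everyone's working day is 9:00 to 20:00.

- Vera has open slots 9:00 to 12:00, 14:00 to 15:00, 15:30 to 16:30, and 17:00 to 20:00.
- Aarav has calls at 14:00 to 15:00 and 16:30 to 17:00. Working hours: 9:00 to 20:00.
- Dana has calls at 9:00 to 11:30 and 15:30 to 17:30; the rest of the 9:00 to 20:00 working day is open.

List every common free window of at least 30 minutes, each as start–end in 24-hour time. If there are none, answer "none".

11:30–12:00, 17:30–20:00

Aarav free within 09:00–20:00: 09:00–14:00, 15:00–16:30, 17:00–20:00.
Dana free within 09:00–20:00: 11:30–15:30, 17:30–20:00.
Vera ∩ Aarav: 09:00–12:00, 15:30–16:30, 17:00–20:00.
Vera ∩ Aarav ∩ Dana: 11:30–12:00, 17:30–20:00.
Windows ≥ 30 min: 11:30–12:00, 17:30–20:00.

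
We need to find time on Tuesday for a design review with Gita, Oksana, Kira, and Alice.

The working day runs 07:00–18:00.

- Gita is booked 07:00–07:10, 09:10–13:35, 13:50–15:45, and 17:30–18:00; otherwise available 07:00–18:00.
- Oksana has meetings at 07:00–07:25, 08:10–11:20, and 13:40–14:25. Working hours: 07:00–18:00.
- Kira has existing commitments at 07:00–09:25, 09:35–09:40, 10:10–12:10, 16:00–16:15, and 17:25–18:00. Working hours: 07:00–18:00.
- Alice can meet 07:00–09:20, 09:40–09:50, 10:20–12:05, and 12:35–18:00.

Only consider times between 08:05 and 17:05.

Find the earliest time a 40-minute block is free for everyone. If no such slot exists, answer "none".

Gita free within 07:00–18:00: 07:10–09:10, 13:35–13:50, 15:45–17:30.
Oksana free within 07:00–18:00: 07:25–08:10, 11:20–13:40, 14:25–18:00.
Kira free within 07:00–18:00: 09:25–09:35, 09:40–10:10, 12:10–16:00, 16:15–17:25.
Gita ∩ Oksana: 07:25–08:10, 13:35–13:40, 15:45–17:30.
Gita ∩ Oksana ∩ Kira: 13:35–13:40, 15:45–16:00, 16:15–17:25.
Gita ∩ Oksana ∩ Kira ∩ Alice: 13:35–13:40, 15:45–16:00, 16:15–17:25.
Restricted to 08:05–17:05: 13:35–13:40, 15:45–16:00, 16:15–17:05.
Windows ≥ 40 min: 16:15–17:05.
Earliest such window starts at 16:15.

16:15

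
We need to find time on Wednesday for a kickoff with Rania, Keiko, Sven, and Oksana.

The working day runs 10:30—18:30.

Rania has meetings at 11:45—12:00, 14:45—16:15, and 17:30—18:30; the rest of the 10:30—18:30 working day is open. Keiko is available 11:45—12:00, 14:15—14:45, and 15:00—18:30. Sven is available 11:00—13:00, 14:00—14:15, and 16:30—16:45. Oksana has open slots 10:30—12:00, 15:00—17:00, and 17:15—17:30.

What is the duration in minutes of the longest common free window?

15 minutes

Rania free within 10:30–18:30: 10:30–11:45, 12:00–14:45, 16:15–17:30.
Rania ∩ Keiko: 14:15–14:45, 16:15–17:30.
Rania ∩ Keiko ∩ Sven: 16:30–16:45.
Rania ∩ Keiko ∩ Sven ∩ Oksana: 16:30–16:45.
Single common window of 15 minutes.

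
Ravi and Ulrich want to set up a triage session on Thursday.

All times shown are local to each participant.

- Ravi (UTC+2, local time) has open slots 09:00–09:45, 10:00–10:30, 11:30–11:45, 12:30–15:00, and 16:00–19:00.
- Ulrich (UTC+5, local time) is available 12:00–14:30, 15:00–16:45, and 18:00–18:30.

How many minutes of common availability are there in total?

Ravi → UTC: 07:00–07:45, 08:00–08:30, 09:30–09:45, 10:30–13:00, 14:00–17:00.
Ulrich → UTC: 07:00–09:30, 10:00–11:45, 13:00–13:30.
Ravi ∩ Ulrich: 07:00–07:45, 08:00–08:30, 10:30–11:45.
Total common minutes: 45 + 30 + 75 = 150.

150 minutes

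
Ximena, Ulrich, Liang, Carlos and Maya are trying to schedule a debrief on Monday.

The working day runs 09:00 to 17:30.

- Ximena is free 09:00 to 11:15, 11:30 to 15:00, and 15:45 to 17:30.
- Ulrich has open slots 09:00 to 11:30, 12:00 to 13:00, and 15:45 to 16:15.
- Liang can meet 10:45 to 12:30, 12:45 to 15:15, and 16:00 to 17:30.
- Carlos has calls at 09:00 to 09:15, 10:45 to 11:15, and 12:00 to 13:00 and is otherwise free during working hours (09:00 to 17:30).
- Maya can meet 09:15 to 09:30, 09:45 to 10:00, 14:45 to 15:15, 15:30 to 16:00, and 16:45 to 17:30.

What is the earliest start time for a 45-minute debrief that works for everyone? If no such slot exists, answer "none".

none

Carlos free within 09:00–17:30: 09:15–10:45, 11:15–12:00, 13:00–17:30.
Ximena ∩ Ulrich: 09:00–11:15, 12:00–13:00, 15:45–16:15.
Ximena ∩ Ulrich ∩ Liang: 10:45–11:15, 12:00–12:30, 12:45–13:00, 16:00–16:15.
Ximena ∩ Ulrich ∩ Liang ∩ Carlos: 16:00–16:15.
Ximena ∩ Ulrich ∩ Liang ∩ Carlos ∩ Maya: (none).
Windows ≥ 45 min: (none).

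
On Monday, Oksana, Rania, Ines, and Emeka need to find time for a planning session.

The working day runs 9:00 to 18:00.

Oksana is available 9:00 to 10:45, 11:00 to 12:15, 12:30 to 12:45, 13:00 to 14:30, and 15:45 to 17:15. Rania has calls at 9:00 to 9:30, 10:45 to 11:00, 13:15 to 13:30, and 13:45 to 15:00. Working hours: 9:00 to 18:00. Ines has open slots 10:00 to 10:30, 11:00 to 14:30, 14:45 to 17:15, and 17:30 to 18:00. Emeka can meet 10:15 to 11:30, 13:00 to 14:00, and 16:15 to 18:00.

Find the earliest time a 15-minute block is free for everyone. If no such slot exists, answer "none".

Rania free within 09:00–18:00: 09:30–10:45, 11:00–13:15, 13:30–13:45, 15:00–18:00.
Oksana ∩ Rania: 09:30–10:45, 11:00–12:15, 12:30–12:45, 13:00–13:15, 13:30–13:45, 15:45–17:15.
Oksana ∩ Rania ∩ Ines: 10:00–10:30, 11:00–12:15, 12:30–12:45, 13:00–13:15, 13:30–13:45, 15:45–17:15.
Oksana ∩ Rania ∩ Ines ∩ Emeka: 10:15–10:30, 11:00–11:30, 13:00–13:15, 13:30–13:45, 16:15–17:15.
Windows ≥ 15 min: 10:15–10:30, 11:00–11:30, 13:00–13:15, 13:30–13:45, 16:15–17:15.
Earliest such window starts at 10:15.

10:15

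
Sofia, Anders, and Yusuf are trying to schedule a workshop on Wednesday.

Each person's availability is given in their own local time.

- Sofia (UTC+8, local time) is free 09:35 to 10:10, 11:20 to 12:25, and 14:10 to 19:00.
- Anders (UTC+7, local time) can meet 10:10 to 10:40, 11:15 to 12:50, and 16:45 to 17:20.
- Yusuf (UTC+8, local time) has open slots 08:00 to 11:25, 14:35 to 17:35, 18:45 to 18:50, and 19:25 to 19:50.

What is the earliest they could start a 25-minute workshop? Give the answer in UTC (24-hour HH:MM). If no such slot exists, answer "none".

none

Sofia → UTC: 01:35–02:10, 03:20–04:25, 06:10–11:00.
Anders → UTC: 03:10–03:40, 04:15–05:50, 09:45–10:20.
Yusuf → UTC: 00:00–03:25, 06:35–09:35, 10:45–10:50, 11:25–11:50.
Sofia ∩ Anders: 03:20–03:40, 04:15–04:25, 09:45–10:20.
Sofia ∩ Anders ∩ Yusuf: 03:20–03:25.
Windows ≥ 25 min: (none).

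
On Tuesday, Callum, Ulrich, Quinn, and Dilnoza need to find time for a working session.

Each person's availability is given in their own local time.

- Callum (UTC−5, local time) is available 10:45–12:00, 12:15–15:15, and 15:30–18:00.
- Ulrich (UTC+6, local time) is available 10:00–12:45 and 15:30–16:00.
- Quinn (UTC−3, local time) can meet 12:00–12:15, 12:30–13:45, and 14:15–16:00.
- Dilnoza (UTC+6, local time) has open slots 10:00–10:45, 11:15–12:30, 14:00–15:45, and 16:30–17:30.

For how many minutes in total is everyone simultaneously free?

0 minutes

Callum → UTC: 15:45–17:00, 17:15–20:15, 20:30–23:00.
Ulrich → UTC: 04:00–06:45, 09:30–10:00.
Quinn → UTC: 15:00–15:15, 15:30–16:45, 17:15–19:00.
Dilnoza → UTC: 04:00–04:45, 05:15–06:30, 08:00–09:45, 10:30–11:30.
Callum ∩ Ulrich: (none).
Callum ∩ Ulrich ∩ Quinn: (none).
Callum ∩ Ulrich ∩ Quinn ∩ Dilnoza: (none).
Total common minutes: 0.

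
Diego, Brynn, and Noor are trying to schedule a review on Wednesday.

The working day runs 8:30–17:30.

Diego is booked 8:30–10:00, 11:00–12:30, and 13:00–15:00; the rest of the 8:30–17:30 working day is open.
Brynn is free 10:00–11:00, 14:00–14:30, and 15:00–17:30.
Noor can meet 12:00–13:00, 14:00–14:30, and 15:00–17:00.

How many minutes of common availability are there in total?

120 minutes

Diego free within 08:30–17:30: 10:00–11:00, 12:30–13:00, 15:00–17:30.
Diego ∩ Brynn: 10:00–11:00, 15:00–17:30.
Diego ∩ Brynn ∩ Noor: 15:00–17:00.
Total common minutes: 120.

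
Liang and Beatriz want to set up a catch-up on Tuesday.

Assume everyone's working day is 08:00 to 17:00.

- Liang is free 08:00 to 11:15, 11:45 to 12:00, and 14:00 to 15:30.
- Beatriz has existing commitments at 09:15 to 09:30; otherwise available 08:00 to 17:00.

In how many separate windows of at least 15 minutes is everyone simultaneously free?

4

Beatriz free within 08:00–17:00: 08:00–09:15, 09:30–17:00.
Liang ∩ Beatriz: 08:00–09:15, 09:30–11:15, 11:45–12:00, 14:00–15:30.
Windows ≥ 15 min: 08:00–09:15, 09:30–11:15, 11:45–12:00, 14:00–15:30.
That's 4 windows.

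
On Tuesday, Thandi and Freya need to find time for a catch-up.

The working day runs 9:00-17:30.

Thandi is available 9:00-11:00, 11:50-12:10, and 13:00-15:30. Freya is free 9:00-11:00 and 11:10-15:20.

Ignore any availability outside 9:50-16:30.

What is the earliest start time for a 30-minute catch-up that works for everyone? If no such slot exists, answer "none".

09:50

Thandi ∩ Freya: 09:00–11:00, 11:50–12:10, 13:00–15:20.
Restricted to 09:50–16:30: 09:50–11:00, 11:50–12:10, 13:00–15:20.
Windows ≥ 30 min: 09:50–11:00, 13:00–15:20.
Earliest such window starts at 09:50.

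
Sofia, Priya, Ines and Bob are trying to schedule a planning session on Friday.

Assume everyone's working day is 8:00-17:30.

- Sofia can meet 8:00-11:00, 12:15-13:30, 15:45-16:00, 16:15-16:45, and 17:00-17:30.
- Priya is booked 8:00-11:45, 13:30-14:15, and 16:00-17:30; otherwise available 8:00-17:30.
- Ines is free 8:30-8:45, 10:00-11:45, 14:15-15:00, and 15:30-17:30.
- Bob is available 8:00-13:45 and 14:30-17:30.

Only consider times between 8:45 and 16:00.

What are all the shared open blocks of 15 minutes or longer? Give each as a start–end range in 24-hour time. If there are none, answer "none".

15:45–16:00

Priya free within 08:00–17:30: 11:45–13:30, 14:15–16:00.
Sofia ∩ Priya: 12:15–13:30, 15:45–16:00.
Sofia ∩ Priya ∩ Ines: 15:45–16:00.
Sofia ∩ Priya ∩ Ines ∩ Bob: 15:45–16:00.
Restricted to 08:45–16:00: 15:45–16:00.
Windows ≥ 15 min: 15:45–16:00.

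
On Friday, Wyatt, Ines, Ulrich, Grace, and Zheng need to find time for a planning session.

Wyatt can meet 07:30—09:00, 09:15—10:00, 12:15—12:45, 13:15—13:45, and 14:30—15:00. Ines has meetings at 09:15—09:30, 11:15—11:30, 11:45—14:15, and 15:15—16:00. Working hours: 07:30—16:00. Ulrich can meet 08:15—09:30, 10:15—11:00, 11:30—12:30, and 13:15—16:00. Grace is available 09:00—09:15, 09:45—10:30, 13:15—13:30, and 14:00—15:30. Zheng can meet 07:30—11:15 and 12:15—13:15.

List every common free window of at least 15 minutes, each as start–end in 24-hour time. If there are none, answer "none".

none

Ines free within 07:30–16:00: 07:30–09:15, 09:30–11:15, 11:30–11:45, 14:15–15:15.
Wyatt ∩ Ines: 07:30–09:00, 09:30–10:00, 14:30–15:00.
Wyatt ∩ Ines ∩ Ulrich: 08:15–09:00, 14:30–15:00.
Wyatt ∩ Ines ∩ Ulrich ∩ Grace: 14:30–15:00.
Wyatt ∩ Ines ∩ Ulrich ∩ Grace ∩ Zheng: (none).
Windows ≥ 15 min: (none).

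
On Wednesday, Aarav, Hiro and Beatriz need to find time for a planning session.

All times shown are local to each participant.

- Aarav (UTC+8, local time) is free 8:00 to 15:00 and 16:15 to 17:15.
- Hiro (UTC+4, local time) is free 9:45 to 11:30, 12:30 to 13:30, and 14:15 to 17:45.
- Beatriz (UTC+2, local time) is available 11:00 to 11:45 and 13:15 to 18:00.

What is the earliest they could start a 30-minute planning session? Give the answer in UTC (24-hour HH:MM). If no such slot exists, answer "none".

none

Aarav → UTC: 00:00–07:00, 08:15–09:15.
Hiro → UTC: 05:45–07:30, 08:30–09:30, 10:15–13:45.
Beatriz → UTC: 09:00–09:45, 11:15–16:00.
Aarav ∩ Hiro: 05:45–07:00, 08:30–09:15.
Aarav ∩ Hiro ∩ Beatriz: 09:00–09:15.
Windows ≥ 30 min: (none).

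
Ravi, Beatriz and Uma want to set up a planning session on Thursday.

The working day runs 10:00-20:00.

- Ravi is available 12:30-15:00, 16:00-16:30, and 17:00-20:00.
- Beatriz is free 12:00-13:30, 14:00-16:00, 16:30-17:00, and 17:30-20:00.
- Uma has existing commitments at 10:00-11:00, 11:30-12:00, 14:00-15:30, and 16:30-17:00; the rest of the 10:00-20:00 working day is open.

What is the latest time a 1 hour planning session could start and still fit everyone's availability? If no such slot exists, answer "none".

Uma free within 10:00–20:00: 11:00–11:30, 12:00–14:00, 15:30–16:30, 17:00–20:00.
Ravi ∩ Beatriz: 12:30–13:30, 14:00–15:00, 17:30–20:00.
Ravi ∩ Beatriz ∩ Uma: 12:30–13:30, 17:30–20:00.
Windows ≥ 60 min: 12:30–13:30, 17:30–20:00.
Latest start in the last window 17:30–20:00 is 20:00 − 60 min = 19:00.

19:00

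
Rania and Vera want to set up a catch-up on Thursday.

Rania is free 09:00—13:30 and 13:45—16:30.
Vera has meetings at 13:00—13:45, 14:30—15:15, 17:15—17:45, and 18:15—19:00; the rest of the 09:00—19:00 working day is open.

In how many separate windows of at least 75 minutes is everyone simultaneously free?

2

Vera free within 09:00–19:00: 09:00–13:00, 13:45–14:30, 15:15–17:15, 17:45–18:15.
Rania ∩ Vera: 09:00–13:00, 13:45–14:30, 15:15–16:30.
Windows ≥ 75 min: 09:00–13:00, 15:15–16:30.
That's 2 windows.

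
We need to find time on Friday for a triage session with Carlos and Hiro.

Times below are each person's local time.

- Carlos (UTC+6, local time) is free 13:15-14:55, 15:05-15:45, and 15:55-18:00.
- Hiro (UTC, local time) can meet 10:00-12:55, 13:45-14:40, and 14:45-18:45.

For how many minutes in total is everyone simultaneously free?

120 minutes

Carlos → UTC: 07:15–08:55, 09:05–09:45, 09:55–12:00.
Hiro → UTC: 10:00–12:55, 13:45–14:40, 14:45–18:45.
Carlos ∩ Hiro: 10:00–12:00.
Total common minutes: 120.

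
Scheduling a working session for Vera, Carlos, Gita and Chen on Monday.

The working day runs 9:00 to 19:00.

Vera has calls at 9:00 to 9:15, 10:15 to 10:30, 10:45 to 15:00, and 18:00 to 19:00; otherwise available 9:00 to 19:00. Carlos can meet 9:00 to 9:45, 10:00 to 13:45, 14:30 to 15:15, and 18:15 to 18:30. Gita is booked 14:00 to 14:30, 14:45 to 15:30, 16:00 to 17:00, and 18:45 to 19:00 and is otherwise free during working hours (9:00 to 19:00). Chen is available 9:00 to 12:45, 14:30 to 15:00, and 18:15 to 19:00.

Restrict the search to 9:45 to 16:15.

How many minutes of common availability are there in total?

30 minutes

Vera free within 09:00–19:00: 09:15–10:15, 10:30–10:45, 15:00–18:00.
Gita free within 09:00–19:00: 09:00–14:00, 14:30–14:45, 15:30–16:00, 17:00–18:45.
Vera ∩ Carlos: 09:15–09:45, 10:00–10:15, 10:30–10:45, 15:00–15:15.
Vera ∩ Carlos ∩ Gita: 09:15–09:45, 10:00–10:15, 10:30–10:45.
Vera ∩ Carlos ∩ Gita ∩ Chen: 09:15–09:45, 10:00–10:15, 10:30–10:45.
Restricted to 09:45–16:15: 10:00–10:15, 10:30–10:45.
Total common minutes: 15 + 15 = 30.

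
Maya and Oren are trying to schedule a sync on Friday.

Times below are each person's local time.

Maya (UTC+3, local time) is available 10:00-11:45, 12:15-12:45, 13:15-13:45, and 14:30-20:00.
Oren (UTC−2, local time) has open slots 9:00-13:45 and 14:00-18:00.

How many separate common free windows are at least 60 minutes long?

Maya → UTC: 07:00–08:45, 09:15–09:45, 10:15–10:45, 11:30–17:00.
Oren → UTC: 11:00–15:45, 16:00–20:00.
Maya ∩ Oren: 11:30–15:45, 16:00–17:00.
Windows ≥ 60 min: 11:30–15:45, 16:00–17:00.
That's 2 windows.

2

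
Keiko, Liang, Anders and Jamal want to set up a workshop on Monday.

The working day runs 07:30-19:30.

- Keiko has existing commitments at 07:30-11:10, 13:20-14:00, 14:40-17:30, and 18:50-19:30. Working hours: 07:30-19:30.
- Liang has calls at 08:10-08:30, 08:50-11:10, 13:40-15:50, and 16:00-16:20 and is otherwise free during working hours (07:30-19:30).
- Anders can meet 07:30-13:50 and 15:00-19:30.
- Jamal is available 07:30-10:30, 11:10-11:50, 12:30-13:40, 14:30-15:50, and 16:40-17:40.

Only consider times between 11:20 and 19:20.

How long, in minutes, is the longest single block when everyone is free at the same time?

50 minutes

Keiko free within 07:30–19:30: 11:10–13:20, 14:00–14:40, 17:30–18:50.
Liang free within 07:30–19:30: 07:30–08:10, 08:30–08:50, 11:10–13:40, 15:50–16:00, 16:20–19:30.
Keiko ∩ Liang: 11:10–13:20, 17:30–18:50.
Keiko ∩ Liang ∩ Anders: 11:10–13:20, 17:30–18:50.
Keiko ∩ Liang ∩ Anders ∩ Jamal: 11:10–11:50, 12:30–13:20, 17:30–17:40.
Restricted to 11:20–19:20: 11:20–11:50, 12:30–13:20, 17:30–17:40.
Common window lengths: 30, 50, 10 min; longest is 50.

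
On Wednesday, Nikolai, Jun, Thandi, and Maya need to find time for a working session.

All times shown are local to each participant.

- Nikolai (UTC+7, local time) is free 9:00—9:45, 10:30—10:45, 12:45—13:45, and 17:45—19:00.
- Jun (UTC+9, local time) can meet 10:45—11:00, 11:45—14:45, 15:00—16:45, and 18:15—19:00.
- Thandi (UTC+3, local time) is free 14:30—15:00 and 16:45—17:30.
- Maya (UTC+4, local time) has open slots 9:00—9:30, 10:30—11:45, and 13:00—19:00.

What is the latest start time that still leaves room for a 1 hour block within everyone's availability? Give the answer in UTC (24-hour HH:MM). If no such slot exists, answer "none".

none

Nikolai → UTC: 02:00–02:45, 03:30–03:45, 05:45–06:45, 10:45–12:00.
Jun → UTC: 01:45–02:00, 02:45–05:45, 06:00–07:45, 09:15–10:00.
Thandi → UTC: 11:30–12:00, 13:45–14:30.
Maya → UTC: 05:00–05:30, 06:30–07:45, 09:00–15:00.
Nikolai ∩ Jun: 03:30–03:45, 06:00–06:45.
Nikolai ∩ Jun ∩ Thandi: (none).
Nikolai ∩ Jun ∩ Thandi ∩ Maya: (none).
Windows ≥ 60 min: (none).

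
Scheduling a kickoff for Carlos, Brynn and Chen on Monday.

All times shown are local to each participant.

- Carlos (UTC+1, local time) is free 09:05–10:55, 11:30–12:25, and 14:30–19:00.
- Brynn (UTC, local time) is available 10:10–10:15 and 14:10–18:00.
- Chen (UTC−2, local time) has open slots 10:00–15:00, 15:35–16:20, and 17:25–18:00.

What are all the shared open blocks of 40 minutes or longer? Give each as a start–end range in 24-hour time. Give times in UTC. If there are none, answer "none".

Carlos → UTC: 08:05–09:55, 10:30–11:25, 13:30–18:00.
Brynn → UTC: 10:10–10:15, 14:10–18:00.
Chen → UTC: 12:00–17:00, 17:35–18:20, 19:25–20:00.
Carlos ∩ Brynn: 14:10–18:00.
Carlos ∩ Brynn ∩ Chen: 14:10–17:00, 17:35–18:00.
Windows ≥ 40 min: 14:10–17:00.

14:10–17:00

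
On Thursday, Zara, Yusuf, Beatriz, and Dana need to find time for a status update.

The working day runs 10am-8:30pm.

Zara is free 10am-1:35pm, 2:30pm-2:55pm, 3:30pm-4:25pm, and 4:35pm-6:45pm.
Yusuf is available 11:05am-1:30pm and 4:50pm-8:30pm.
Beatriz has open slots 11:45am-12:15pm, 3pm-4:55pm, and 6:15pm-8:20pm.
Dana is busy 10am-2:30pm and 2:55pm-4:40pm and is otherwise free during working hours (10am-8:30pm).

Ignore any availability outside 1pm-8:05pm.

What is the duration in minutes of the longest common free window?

30 minutes

Dana free within 10:00–20:30: 14:30–14:55, 16:40–20:30.
Zara ∩ Yusuf: 11:05–13:30, 16:50–18:45.
Zara ∩ Yusuf ∩ Beatriz: 11:45–12:15, 16:50–16:55, 18:15–18:45.
Zara ∩ Yusuf ∩ Beatriz ∩ Dana: 16:50–16:55, 18:15–18:45.
Restricted to 13:00–20:05: 16:50–16:55, 18:15–18:45.
Common window lengths: 5, 30 min; longest is 30.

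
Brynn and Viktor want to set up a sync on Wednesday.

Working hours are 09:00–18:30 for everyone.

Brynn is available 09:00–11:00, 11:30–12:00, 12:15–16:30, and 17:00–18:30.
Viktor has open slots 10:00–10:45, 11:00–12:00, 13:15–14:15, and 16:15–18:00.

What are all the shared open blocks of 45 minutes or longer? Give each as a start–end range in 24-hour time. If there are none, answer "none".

Brynn ∩ Viktor: 10:00–10:45, 11:30–12:00, 13:15–14:15, 16:15–16:30, 17:00–18:00.
Windows ≥ 45 min: 10:00–10:45, 13:15–14:15, 17:00–18:00.

10:00–10:45, 13:15–14:15, 17:00–18:00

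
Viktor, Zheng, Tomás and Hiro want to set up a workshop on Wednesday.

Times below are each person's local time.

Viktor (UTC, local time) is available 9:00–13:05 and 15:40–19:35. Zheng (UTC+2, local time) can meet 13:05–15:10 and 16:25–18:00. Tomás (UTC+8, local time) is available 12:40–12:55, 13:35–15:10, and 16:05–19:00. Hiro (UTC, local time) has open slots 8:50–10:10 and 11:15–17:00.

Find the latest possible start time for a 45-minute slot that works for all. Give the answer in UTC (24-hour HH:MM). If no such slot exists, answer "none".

none

Viktor → UTC: 09:00–13:05, 15:40–19:35.
Zheng → UTC: 11:05–13:10, 14:25–16:00.
Tomás → UTC: 04:40–04:55, 05:35–07:10, 08:05–11:00.
Hiro → UTC: 08:50–10:10, 11:15–17:00.
Viktor ∩ Zheng: 11:05–13:05, 15:40–16:00.
Viktor ∩ Zheng ∩ Tomás: (none).
Viktor ∩ Zheng ∩ Tomás ∩ Hiro: (none).
Windows ≥ 45 min: (none).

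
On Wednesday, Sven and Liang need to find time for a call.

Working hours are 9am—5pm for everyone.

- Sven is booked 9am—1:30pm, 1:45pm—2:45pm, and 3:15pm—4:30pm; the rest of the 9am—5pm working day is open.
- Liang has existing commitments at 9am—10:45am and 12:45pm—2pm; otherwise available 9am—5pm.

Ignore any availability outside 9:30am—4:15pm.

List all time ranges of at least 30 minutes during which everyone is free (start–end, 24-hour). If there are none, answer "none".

Sven free within 09:00–17:00: 13:30–13:45, 14:45–15:15, 16:30–17:00.
Liang free within 09:00–17:00: 10:45–12:45, 14:00–17:00.
Sven ∩ Liang: 14:45–15:15, 16:30–17:00.
Restricted to 09:30–16:15: 14:45–15:15.
Windows ≥ 30 min: 14:45–15:15.

14:45–15:15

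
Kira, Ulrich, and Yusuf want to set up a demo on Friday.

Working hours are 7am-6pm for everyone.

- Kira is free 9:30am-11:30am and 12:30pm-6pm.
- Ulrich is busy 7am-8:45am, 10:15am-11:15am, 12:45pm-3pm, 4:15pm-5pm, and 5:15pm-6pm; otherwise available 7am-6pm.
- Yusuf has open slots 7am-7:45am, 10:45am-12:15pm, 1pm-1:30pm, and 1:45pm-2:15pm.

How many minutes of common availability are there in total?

15 minutes

Ulrich free within 07:00–18:00: 08:45–10:15, 11:15–12:45, 15:00–16:15, 17:00–17:15.
Kira ∩ Ulrich: 09:30–10:15, 11:15–11:30, 12:30–12:45, 15:00–16:15, 17:00–17:15.
Kira ∩ Ulrich ∩ Yusuf: 11:15–11:30.
Total common minutes: 15.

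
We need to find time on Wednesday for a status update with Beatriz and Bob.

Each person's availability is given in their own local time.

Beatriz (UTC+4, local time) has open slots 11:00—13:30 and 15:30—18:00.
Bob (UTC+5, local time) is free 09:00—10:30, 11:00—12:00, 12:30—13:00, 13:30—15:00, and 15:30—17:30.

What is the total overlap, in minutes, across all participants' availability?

Beatriz → UTC: 07:00–09:30, 11:30–14:00.
Bob → UTC: 04:00–05:30, 06:00–07:00, 07:30–08:00, 08:30–10:00, 10:30–12:30.
Beatriz ∩ Bob: 07:30–08:00, 08:30–09:30, 11:30–12:30.
Total common minutes: 30 + 60 + 60 = 150.

150 minutes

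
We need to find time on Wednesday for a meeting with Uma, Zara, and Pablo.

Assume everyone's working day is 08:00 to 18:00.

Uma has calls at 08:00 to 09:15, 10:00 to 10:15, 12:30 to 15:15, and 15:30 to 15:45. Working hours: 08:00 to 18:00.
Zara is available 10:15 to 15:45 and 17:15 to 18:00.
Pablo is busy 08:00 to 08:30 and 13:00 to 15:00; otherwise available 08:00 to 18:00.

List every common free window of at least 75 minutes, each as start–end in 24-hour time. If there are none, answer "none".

Uma free within 08:00–18:00: 09:15–10:00, 10:15–12:30, 15:15–15:30, 15:45–18:00.
Pablo free within 08:00–18:00: 08:30–13:00, 15:00–18:00.
Uma ∩ Zara: 10:15–12:30, 15:15–15:30, 17:15–18:00.
Uma ∩ Zara ∩ Pablo: 10:15–12:30, 15:15–15:30, 17:15–18:00.
Windows ≥ 75 min: 10:15–12:30.

10:15–12:30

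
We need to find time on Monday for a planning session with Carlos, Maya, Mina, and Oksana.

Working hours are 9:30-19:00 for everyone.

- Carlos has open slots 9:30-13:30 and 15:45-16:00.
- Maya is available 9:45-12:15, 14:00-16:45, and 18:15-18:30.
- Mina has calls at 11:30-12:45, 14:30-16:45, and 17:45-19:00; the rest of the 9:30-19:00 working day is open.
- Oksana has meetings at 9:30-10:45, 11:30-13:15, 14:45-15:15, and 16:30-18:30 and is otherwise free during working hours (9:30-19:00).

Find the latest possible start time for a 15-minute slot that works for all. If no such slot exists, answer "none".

11:15

Mina free within 09:30–19:00: 09:30–11:30, 12:45–14:30, 16:45–17:45.
Oksana free within 09:30–19:00: 10:45–11:30, 13:15–14:45, 15:15–16:30, 18:30–19:00.
Carlos ∩ Maya: 09:45–12:15, 15:45–16:00.
Carlos ∩ Maya ∩ Mina: 09:45–11:30.
Carlos ∩ Maya ∩ Mina ∩ Oksana: 10:45–11:30.
Windows ≥ 15 min: 10:45–11:30.
Latest start in the last window 10:45–11:30 is 11:30 − 15 min = 11:15.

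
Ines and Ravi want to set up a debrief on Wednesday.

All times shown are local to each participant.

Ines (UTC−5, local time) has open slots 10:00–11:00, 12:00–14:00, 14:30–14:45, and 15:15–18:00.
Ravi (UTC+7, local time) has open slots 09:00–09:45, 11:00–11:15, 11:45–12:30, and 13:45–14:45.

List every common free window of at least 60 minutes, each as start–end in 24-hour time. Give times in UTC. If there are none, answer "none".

Ines → UTC: 15:00–16:00, 17:00–19:00, 19:30–19:45, 20:15–23:00.
Ravi → UTC: 02:00–02:45, 04:00–04:15, 04:45–05:30, 06:45–07:45.
Ines ∩ Ravi: (none).
Windows ≥ 60 min: (none).

none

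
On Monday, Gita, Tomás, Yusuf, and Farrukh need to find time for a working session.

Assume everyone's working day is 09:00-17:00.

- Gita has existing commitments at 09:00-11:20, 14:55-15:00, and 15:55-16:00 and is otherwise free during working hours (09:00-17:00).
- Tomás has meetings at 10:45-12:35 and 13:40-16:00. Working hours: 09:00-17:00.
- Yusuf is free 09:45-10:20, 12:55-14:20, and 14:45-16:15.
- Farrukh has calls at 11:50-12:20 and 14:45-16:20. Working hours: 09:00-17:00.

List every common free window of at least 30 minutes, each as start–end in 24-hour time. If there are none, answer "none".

12:55–13:40

Gita free within 09:00–17:00: 11:20–14:55, 15:00–15:55, 16:00–17:00.
Tomás free within 09:00–17:00: 09:00–10:45, 12:35–13:40, 16:00–17:00.
Farrukh free within 09:00–17:00: 09:00–11:50, 12:20–14:45, 16:20–17:00.
Gita ∩ Tomás: 12:35–13:40, 16:00–17:00.
Gita ∩ Tomás ∩ Yusuf: 12:55–13:40, 16:00–16:15.
Gita ∩ Tomás ∩ Yusuf ∩ Farrukh: 12:55–13:40.
Windows ≥ 30 min: 12:55–13:40.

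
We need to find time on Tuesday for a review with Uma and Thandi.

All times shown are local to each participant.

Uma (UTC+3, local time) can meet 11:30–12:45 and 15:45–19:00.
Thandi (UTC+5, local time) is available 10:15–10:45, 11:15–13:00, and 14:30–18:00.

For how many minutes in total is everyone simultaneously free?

30 minutes

Uma → UTC: 08:30–09:45, 12:45–16:00.
Thandi → UTC: 05:15–05:45, 06:15–08:00, 09:30–13:00.
Uma ∩ Thandi: 09:30–09:45, 12:45–13:00.
Total common minutes: 15 + 15 = 30.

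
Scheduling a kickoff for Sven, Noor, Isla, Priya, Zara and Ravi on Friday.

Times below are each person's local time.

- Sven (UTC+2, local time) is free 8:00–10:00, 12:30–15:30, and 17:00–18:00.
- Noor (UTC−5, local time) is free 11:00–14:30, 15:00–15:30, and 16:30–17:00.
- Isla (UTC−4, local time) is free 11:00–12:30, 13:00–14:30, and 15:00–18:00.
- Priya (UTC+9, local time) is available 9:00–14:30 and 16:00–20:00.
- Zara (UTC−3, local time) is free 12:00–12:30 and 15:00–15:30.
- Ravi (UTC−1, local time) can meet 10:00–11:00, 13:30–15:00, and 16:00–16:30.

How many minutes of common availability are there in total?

0 minutes

Sven → UTC: 06:00–08:00, 10:30–13:30, 15:00–16:00.
Noor → UTC: 16:00–19:30, 20:00–20:30, 21:30–22:00.
Isla → UTC: 15:00–16:30, 17:00–18:30, 19:00–22:00.
Priya → UTC: 00:00–05:30, 07:00–11:00.
Zara → UTC: 15:00–15:30, 18:00–18:30.
Ravi → UTC: 11:00–12:00, 14:30–16:00, 17:00–17:30.
Sven ∩ Noor: (none).
Sven ∩ Noor ∩ Isla: (none).
Sven ∩ Noor ∩ Isla ∩ Priya: (none).
Sven ∩ Noor ∩ Isla ∩ Priya ∩ Zara: (none).
Sven ∩ Noor ∩ Isla ∩ Priya ∩ Zara ∩ Ravi: (none).
Total common minutes: 0.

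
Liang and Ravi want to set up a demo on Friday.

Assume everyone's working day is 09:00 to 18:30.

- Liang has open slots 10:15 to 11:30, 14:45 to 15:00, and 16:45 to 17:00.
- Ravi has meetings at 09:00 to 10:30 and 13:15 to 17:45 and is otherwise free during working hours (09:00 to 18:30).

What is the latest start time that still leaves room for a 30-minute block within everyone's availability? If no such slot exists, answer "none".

Ravi free within 09:00–18:30: 10:30–13:15, 17:45–18:30.
Liang ∩ Ravi: 10:30–11:30.
Windows ≥ 30 min: 10:30–11:30.
Latest start in the last window 10:30–11:30 is 11:30 − 30 min = 11:00.

11:00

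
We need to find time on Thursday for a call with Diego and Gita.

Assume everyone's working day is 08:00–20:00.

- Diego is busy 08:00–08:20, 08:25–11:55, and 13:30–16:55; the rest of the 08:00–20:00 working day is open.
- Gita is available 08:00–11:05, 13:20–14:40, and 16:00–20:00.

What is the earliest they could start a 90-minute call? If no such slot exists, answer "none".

16:55

Diego free within 08:00–20:00: 08:20–08:25, 11:55–13:30, 16:55–20:00.
Diego ∩ Gita: 08:20–08:25, 13:20–13:30, 16:55–20:00.
Windows ≥ 90 min: 16:55–20:00.
Earliest such window starts at 16:55.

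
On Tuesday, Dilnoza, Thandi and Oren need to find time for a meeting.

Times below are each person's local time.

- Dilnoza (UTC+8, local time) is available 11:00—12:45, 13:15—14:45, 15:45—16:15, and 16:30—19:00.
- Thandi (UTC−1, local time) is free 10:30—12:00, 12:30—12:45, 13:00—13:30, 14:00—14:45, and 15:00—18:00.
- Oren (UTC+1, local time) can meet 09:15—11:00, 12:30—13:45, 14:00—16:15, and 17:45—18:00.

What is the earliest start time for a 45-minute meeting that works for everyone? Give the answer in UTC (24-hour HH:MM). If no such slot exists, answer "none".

none

Dilnoza → UTC: 03:00–04:45, 05:15–06:45, 07:45–08:15, 08:30–11:00.
Thandi → UTC: 11:30–13:00, 13:30–13:45, 14:00–14:30, 15:00–15:45, 16:00–19:00.
Oren → UTC: 08:15–10:00, 11:30–12:45, 13:00–15:15, 16:45–17:00.
Dilnoza ∩ Thandi: (none).
Dilnoza ∩ Thandi ∩ Oren: (none).
Windows ≥ 45 min: (none).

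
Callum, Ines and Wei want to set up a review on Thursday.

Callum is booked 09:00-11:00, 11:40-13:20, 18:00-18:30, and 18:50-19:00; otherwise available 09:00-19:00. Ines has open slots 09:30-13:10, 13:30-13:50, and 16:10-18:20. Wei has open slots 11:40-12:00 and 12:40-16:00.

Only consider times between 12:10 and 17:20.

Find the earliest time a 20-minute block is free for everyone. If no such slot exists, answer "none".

Callum free within 09:00–19:00: 11:00–11:40, 13:20–18:00, 18:30–18:50.
Callum ∩ Ines: 11:00–11:40, 13:30–13:50, 16:10–18:00.
Callum ∩ Ines ∩ Wei: 13:30–13:50.
Restricted to 12:10–17:20: 13:30–13:50.
Windows ≥ 20 min: 13:30–13:50.
Earliest such window starts at 13:30.

13:30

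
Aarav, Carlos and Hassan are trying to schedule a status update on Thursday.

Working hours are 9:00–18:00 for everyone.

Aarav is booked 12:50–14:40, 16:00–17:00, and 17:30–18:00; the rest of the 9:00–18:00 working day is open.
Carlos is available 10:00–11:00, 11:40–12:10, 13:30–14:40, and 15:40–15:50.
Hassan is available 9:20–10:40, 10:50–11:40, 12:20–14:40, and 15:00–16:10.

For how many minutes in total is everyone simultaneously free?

Aarav free within 09:00–18:00: 09:00–12:50, 14:40–16:00, 17:00–17:30.
Aarav ∩ Carlos: 10:00–11:00, 11:40–12:10, 15:40–15:50.
Aarav ∩ Carlos ∩ Hassan: 10:00–10:40, 10:50–11:00, 15:40–15:50.
Total common minutes: 40 + 10 + 10 = 60.

60 minutes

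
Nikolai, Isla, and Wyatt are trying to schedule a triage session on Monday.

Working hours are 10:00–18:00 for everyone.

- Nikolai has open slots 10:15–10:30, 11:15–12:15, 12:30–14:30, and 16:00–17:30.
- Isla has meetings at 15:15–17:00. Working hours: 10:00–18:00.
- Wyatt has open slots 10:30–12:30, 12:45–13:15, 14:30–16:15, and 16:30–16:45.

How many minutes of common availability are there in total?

90 minutes

Isla free within 10:00–18:00: 10:00–15:15, 17:00–18:00.
Nikolai ∩ Isla: 10:15–10:30, 11:15–12:15, 12:30–14:30, 17:00–17:30.
Nikolai ∩ Isla ∩ Wyatt: 11:15–12:15, 12:45–13:15.
Total common minutes: 60 + 30 = 90.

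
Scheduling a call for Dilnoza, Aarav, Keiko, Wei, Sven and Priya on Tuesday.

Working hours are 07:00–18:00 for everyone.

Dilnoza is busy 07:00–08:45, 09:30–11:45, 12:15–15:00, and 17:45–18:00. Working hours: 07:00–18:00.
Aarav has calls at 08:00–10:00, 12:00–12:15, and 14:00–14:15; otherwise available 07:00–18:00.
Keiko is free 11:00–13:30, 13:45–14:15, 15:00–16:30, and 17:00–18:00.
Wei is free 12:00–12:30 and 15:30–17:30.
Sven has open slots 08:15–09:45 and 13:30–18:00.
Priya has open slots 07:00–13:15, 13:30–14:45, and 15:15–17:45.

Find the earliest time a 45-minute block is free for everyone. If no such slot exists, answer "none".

Dilnoza free within 07:00–18:00: 08:45–09:30, 11:45–12:15, 15:00–17:45.
Aarav free within 07:00–18:00: 07:00–08:00, 10:00–12:00, 12:15–14:00, 14:15–18:00.
Dilnoza ∩ Aarav: 11:45–12:00, 15:00–17:45.
Dilnoza ∩ Aarav ∩ Keiko: 11:45–12:00, 15:00–16:30, 17:00–17:45.
Dilnoza ∩ Aarav ∩ Keiko ∩ Wei: 15:30–16:30, 17:00–17:30.
Dilnoza ∩ Aarav ∩ Keiko ∩ Wei ∩ Sven: 15:30–16:30, 17:00–17:30.
Dilnoza ∩ Aarav ∩ Keiko ∩ Wei ∩ Sven ∩ Priya: 15:30–16:30, 17:00–17:30.
Windows ≥ 45 min: 15:30–16:30.
Earliest such window starts at 15:30.

15:30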